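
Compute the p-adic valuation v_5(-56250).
v_5(-56250) = 5

v_5(n) is the largest exponent k such that 5^k divides n. Factor out: -56250 = -5^5 · 18. (Sign doesn't affect v_p.) So v_5(-56250) = 5.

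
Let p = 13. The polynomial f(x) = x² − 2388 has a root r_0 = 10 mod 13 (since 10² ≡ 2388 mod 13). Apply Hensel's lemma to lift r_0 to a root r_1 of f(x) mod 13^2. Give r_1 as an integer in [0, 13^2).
r_1 = 23 (mod 169)

Hensel's recurrence: r_{i+1} = r_i − f(r_i)·(f′(r_i))^{-1} mod 13^{i+2}, with f′(x) = 2x. Iterate:
  r_0 = 10 (mod 13)
  r_1 = 23 (mod 169)
Final: r_1 = 23, and one checks f(r_1) ≡ 0 mod 13^2.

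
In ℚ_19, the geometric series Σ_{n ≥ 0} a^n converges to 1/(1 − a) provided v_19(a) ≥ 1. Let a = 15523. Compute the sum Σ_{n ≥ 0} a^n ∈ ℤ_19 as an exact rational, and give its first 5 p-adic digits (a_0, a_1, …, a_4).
Σ a^n = 1/(1 − a) = -1/15522;  first 5 digits = (1, 0, 5, 2, 6)

v_19(a) = 2 ≥ 1, so the series converges in ℤ_19 to 1/(1 − a) = 1/(1 − 15523) = -1/15522. Expand this rational in ℤ_19: compute digits iteratively via d_i = x_i mod 19, x_{i+1} = (x_i − d_i)/19. The first 5 digits are (1, 0, 5, 2, 6).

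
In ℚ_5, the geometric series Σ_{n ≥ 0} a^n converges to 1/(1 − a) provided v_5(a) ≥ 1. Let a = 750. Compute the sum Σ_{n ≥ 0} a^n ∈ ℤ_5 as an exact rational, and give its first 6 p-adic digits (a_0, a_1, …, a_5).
Σ a^n = 1/(1 − a) = -1/749;  first 6 digits = (1, 0, 0, 1, 1, 0)

v_5(a) = 3 ≥ 1, so the series converges in ℤ_5 to 1/(1 − a) = 1/(1 − 750) = -1/749. Expand this rational in ℤ_5: compute digits iteratively via d_i = x_i mod 5, x_{i+1} = (x_i − d_i)/5. The first 6 digits are (1, 0, 0, 1, 1, 0).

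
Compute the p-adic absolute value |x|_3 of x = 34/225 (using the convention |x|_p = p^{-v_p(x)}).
|34/225|_3 = 9

Step 1 — compute v_3(x) by factoring powers of 3 out of the numerator and denominator: v_3(34/225) = -2. Step 2 — apply |x|_p = p^{-v_p(x)} = 3^{2} = 9.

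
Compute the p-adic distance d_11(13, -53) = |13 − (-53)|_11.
d_11(13, -53) = 1/11

Step 1 — x − y = 13 − (-53) = 66. Step 2 — v_11(66) = 1 (factor: 66 = (11^1 · 6); the sign does not affect v_p). Step 3 — |x − y|_11 = 11^{-1} = 1/11.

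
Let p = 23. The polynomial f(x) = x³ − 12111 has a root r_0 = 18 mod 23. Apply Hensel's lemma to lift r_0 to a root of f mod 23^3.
r_2 = 10851 (mod 12167)

Hensel: r_{i+1} = r_i − f(r_i)/f′(r_i) mod 23^{i+2}, where f′(x) = 3x². Iterate:
  r_0 = 18 (mod 23)
  r_1 = 271 (mod 529)
  r_2 = 10851 (mod 12167)
Final: r = 10851 with f(r) ≡ 0 mod 23^3.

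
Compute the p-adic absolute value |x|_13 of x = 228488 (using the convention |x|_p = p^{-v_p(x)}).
|228488|_13 = 1/28561

Step 1 — compute v_13(x) by factoring powers of 13 out of the numerator and denominator: v_13(228488) = 4. Step 2 — apply |x|_p = p^{-v_p(x)} = 13^{-4} = 1/28561.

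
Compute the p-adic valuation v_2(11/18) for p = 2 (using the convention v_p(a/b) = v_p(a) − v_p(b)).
v_2(11/18) = -1

Factor powers of 2 from the numerator and denominator of the reduced fraction: 11 = 2^0 · 11 and 18 = 2^1 · 9. Apply v_p(a/b) = v_p(a) − v_p(b): v_2(11/18) = 0 − 1 = -1.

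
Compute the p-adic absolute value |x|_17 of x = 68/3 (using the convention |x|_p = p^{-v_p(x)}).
|68/3|_17 = 1/17

Step 1 — compute v_17(x) by factoring powers of 17 out of the numerator and denominator: v_17(68/3) = 1. Step 2 — apply |x|_p = p^{-v_p(x)} = 17^{-1} = 1/17.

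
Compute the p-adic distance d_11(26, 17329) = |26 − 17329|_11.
d_11(26, 17329) = 1/1331

Step 1 — x − y = 26 − 17329 = -17303. Step 2 — v_11(-17303) = 3 (factor: -17303 = −(11^3 · 13); the sign does not affect v_p). Step 3 — |x − y|_11 = 11^{-3} = 1/1331.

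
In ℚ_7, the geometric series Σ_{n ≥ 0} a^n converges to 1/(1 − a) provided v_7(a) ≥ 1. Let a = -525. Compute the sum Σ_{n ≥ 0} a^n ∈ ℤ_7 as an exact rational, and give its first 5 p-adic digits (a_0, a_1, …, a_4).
Σ a^n = 1/(1 − a) = 1/526;  first 5 digits = (1, 2, 0, 5, 6)

v_7(a) = 1 ≥ 1, so the series converges in ℤ_7 to 1/(1 − a) = 1/(1 − (-525)) = 1/526. Expand this rational in ℤ_7: compute digits iteratively via d_i = x_i mod 7, x_{i+1} = (x_i − d_i)/7. The first 5 digits are (1, 2, 0, 5, 6).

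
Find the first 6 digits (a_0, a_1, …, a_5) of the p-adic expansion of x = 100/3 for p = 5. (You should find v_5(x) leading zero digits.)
(a_0, …, a_5) = (0, 0, 3, 3, 1, 3)

v_5(100/3) = 2, so a_0 = ... = a_1 = 0. Factor out: x = 5^2 · u with u = 4/3 a unit in ℤ_5. Expand u iteratively via a_{v+i} = u_i mod 5, u_{i+1} = (u_i − a_{v+i})/5:
  u_0 = 4/3;  a_2 = 3;  u_1 = (u_0 − 3)/5 = -1/3
  u_1 = -1/3;  a_3 = 3;  u_2 = (u_1 − 3)/5 = -2/3
  u_2 = -2/3;  a_4 = 1;  u_3 = (u_2 − 1)/5 = -1/3
  u_3 = -1/3;  a_5 = 3;  u_4 = (u_3 − 3)/5 = -2/3
Digits: (0, 0, 3, 3, 1, 3).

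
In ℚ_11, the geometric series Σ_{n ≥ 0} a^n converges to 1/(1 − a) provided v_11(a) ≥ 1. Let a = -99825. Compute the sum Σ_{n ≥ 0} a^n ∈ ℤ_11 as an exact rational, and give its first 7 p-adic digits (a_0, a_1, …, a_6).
Σ a^n = 1/(1 − a) = 1/99826;  first 7 digits = (1, 0, 0, 2, 4, 10, 3)

v_11(a) = 3 ≥ 1, so the series converges in ℤ_11 to 1/(1 − a) = 1/(1 − (-99825)) = 1/99826. Expand this rational in ℤ_11: compute digits iteratively via d_i = x_i mod 11, x_{i+1} = (x_i − d_i)/11. The first 7 digits are (1, 0, 0, 2, 4, 10, 3).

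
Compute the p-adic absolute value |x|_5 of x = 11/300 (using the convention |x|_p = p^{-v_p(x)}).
|11/300|_5 = 25

Step 1 — compute v_5(x) by factoring powers of 5 out of the numerator and denominator: v_5(11/300) = -2. Step 2 — apply |x|_p = p^{-v_p(x)} = 5^{2} = 25.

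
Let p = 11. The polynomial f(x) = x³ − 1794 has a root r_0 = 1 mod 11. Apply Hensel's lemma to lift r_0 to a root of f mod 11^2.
r_1 = 34 (mod 121)

Hensel: r_{i+1} = r_i − f(r_i)/f′(r_i) mod 11^{i+2}, where f′(x) = 3x². Iterate:
  r_0 = 1 (mod 11)
  r_1 = 34 (mod 121)
Final: r = 34 with f(r) ≡ 0 mod 11^2.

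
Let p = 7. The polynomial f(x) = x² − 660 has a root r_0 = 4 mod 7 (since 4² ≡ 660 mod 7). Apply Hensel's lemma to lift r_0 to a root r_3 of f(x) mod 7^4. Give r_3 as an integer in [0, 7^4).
r_3 = 1236 (mod 2401)

Hensel's recurrence: r_{i+1} = r_i − f(r_i)·(f′(r_i))^{-1} mod 7^{i+2}, with f′(x) = 2x. Iterate:
  r_0 = 4 (mod 7)
  r_1 = 11 (mod 49)
  r_2 = 207 (mod 343)
  r_3 = 1236 (mod 2401)
Final: r_3 = 1236, and one checks f(r_3) ≡ 0 mod 7^4.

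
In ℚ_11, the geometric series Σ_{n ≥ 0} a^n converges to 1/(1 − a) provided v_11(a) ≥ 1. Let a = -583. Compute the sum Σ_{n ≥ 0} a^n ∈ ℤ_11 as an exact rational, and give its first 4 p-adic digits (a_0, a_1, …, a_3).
Σ a^n = 1/(1 − a) = 1/584;  first 4 digits = (1, 2, 10, 9)

v_11(a) = 1 ≥ 1, so the series converges in ℤ_11 to 1/(1 − a) = 1/(1 − (-583)) = 1/584. Expand this rational in ℤ_11: compute digits iteratively via d_i = x_i mod 11, x_{i+1} = (x_i − d_i)/11. The first 4 digits are (1, 2, 10, 9).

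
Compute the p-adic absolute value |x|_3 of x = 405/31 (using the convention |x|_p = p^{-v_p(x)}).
|405/31|_3 = 1/81

Step 1 — compute v_3(x) by factoring powers of 3 out of the numerator and denominator: v_3(405/31) = 4. Step 2 — apply |x|_p = p^{-v_p(x)} = 3^{-4} = 1/81.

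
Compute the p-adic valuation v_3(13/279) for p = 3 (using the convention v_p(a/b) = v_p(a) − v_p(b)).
v_3(13/279) = -2

Factor powers of 3 from the numerator and denominator of the reduced fraction: 13 = 3^0 · 13 and 279 = 3^2 · 31. Apply v_p(a/b) = v_p(a) − v_p(b): v_3(13/279) = 0 − 2 = -2.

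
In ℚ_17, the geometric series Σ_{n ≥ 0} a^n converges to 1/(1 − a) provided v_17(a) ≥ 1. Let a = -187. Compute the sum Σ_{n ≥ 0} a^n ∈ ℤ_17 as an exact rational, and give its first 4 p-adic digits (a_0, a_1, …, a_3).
Σ a^n = 1/(1 − a) = 1/188;  first 4 digits = (1, 6, 1, 2)

v_17(a) = 1 ≥ 1, so the series converges in ℤ_17 to 1/(1 − a) = 1/(1 − (-187)) = 1/188. Expand this rational in ℤ_17: compute digits iteratively via d_i = x_i mod 17, x_{i+1} = (x_i − d_i)/17. The first 4 digits are (1, 6, 1, 2).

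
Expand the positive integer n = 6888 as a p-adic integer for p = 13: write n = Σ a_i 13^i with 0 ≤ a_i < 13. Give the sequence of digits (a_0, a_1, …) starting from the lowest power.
(a_0, a_1, …) = (11, 9, 1, 3)

Repeated division by 13 gives the digits low-to-high: 6888 = 11 + 9·13^1 + 1·13^2 + 3·13^3. Digit sequence: (11, 9, 1, 3).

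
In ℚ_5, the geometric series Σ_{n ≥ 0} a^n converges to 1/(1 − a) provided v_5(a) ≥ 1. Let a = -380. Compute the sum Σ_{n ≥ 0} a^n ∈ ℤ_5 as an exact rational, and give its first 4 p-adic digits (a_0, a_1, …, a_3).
Σ a^n = 1/(1 − a) = 1/381;  first 4 digits = (1, 4, 0, 1)

v_5(a) = 1 ≥ 1, so the series converges in ℤ_5 to 1/(1 − a) = 1/(1 − (-380)) = 1/381. Expand this rational in ℤ_5: compute digits iteratively via d_i = x_i mod 5, x_{i+1} = (x_i − d_i)/5. The first 4 digits are (1, 4, 0, 1).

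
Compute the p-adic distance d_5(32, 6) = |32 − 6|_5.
d_5(32, 6) = 1

Step 1 — x − y = 32 − 6 = 26. Step 2 — v_5(26) = 0 (factor: 26 = (5^0 · 26); the sign does not affect v_p). Step 3 — |x − y|_5 = 5^{0} = 1.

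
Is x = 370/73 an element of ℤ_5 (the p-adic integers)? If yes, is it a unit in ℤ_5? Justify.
x ∈ ℤ_5 but not a unit; v_5(x) = 1 > 0

ℤ_5 = {x ∈ ℚ_5 : v_5(x) ≥ 0} and ℤ_5^× = {x ∈ ℤ_5 : v_5(x) = 0}. Here v_5(370/73) = v_5(num) − v_5(den) = 1; compare against these criteria.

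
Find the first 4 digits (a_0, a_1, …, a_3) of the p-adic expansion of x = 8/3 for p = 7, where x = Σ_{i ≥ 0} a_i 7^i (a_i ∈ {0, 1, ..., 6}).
(a_0, …, a_3) = (5, 2, 2, 2)

v_7(8/3) = 0 (numerator and denominator both coprime to 7), so x ∈ ℤ_7^×. Compute digits iteratively via a_i = x_i mod 7, x_{i+1} = (x_i − a_i)/7, with x_0 = x:
  x_0 = 8/3;  a_0 = 5;  x_1 = (x_0 − 5)/7 = -1/3
  x_1 = -1/3;  a_1 = 2;  x_2 = (x_1 − 2)/7 = -1/3
  x_2 = -1/3;  a_2 = 2;  x_3 = (x_2 − 2)/7 = -1/3
  x_3 = -1/3;  a_3 = 2;  x_4 = (x_3 − 2)/7 = -1/3
Digits: (5, 2, 2, 2).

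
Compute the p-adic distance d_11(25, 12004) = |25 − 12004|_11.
d_11(25, 12004) = 1/1331

Step 1 — x − y = 25 − 12004 = -11979. Step 2 — v_11(-11979) = 3 (factor: -11979 = −(11^3 · 9); the sign does not affect v_p). Step 3 — |x − y|_11 = 11^{-3} = 1/1331.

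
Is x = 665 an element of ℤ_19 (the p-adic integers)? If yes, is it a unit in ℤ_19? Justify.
x ∈ ℤ_19 but not a unit; v_19(x) = 1 > 0

ℤ_19 = {x ∈ ℚ_19 : v_19(x) ≥ 0} and ℤ_19^× = {x ∈ ℤ_19 : v_19(x) = 0}. Here v_19(665) = v_19(num) − v_19(den) = 1; compare against these criteria.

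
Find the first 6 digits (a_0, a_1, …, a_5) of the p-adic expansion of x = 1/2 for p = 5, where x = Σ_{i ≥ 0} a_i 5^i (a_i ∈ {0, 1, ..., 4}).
(a_0, …, a_5) = (3, 2, 2, 2, 2, 2)

v_5(1/2) = 0 (numerator and denominator both coprime to 5), so x ∈ ℤ_5^×. Compute digits iteratively via a_i = x_i mod 5, x_{i+1} = (x_i − a_i)/5, with x_0 = x:
  x_0 = 1/2;  a_0 = 3;  x_1 = (x_0 − 3)/5 = -1/2
  x_1 = -1/2;  a_1 = 2;  x_2 = (x_1 − 2)/5 = -1/2
  x_2 = -1/2;  a_2 = 2;  x_3 = (x_2 − 2)/5 = -1/2
  x_3 = -1/2;  a_3 = 2;  x_4 = (x_3 − 2)/5 = -1/2
  x_4 = -1/2;  a_4 = 2;  x_5 = (x_4 − 2)/5 = -1/2
  x_5 = -1/2;  a_5 = 2;  x_6 = (x_5 − 2)/5 = -1/2
Digits: (3, 2, 2, 2, 2, 2).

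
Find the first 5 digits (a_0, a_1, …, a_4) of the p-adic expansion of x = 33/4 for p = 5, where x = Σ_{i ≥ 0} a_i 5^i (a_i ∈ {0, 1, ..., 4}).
(a_0, …, a_4) = (2, 0, 4, 3, 3)

v_5(33/4) = 0 (numerator and denominator both coprime to 5), so x ∈ ℤ_5^×. Compute digits iteratively via a_i = x_i mod 5, x_{i+1} = (x_i − a_i)/5, with x_0 = x:
  x_0 = 33/4;  a_0 = 2;  x_1 = (x_0 − 2)/5 = 5/4
  x_1 = 5/4;  a_1 = 0;  x_2 = (x_1 − 0)/5 = 1/4
  x_2 = 1/4;  a_2 = 4;  x_3 = (x_2 − 4)/5 = -3/4
  x_3 = -3/4;  a_3 = 3;  x_4 = (x_3 − 3)/5 = -3/4
  x_4 = -3/4;  a_4 = 3;  x_5 = (x_4 − 3)/5 = -3/4
Digits: (2, 0, 4, 3, 3).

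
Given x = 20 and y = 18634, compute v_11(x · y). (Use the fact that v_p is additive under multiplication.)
v_11(372680) = 3

v_p(x) = 0 (factor: 20 = 11^0 · 20); v_p(y) = 3 (factor: 18634 = 11^3 · 14). Additivity: v_p(xy) = v_p(x) + v_p(y) = 0 + 3 = 3. (Direct check: xy = 372680 = 11^3 · (280).)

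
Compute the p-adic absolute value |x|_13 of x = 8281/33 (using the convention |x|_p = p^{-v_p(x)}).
|8281/33|_13 = 1/169

Step 1 — compute v_13(x) by factoring powers of 13 out of the numerator and denominator: v_13(8281/33) = 2. Step 2 — apply |x|_p = p^{-v_p(x)} = 13^{-2} = 1/169.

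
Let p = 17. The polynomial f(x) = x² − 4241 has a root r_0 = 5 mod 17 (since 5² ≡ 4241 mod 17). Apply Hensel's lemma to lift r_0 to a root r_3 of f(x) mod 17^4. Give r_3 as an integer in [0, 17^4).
r_3 = 5802 (mod 83521)

Hensel's recurrence: r_{i+1} = r_i − f(r_i)·(f′(r_i))^{-1} mod 17^{i+2}, with f′(x) = 2x. Iterate:
  r_0 = 5 (mod 17)
  r_1 = 22 (mod 289)
  r_2 = 889 (mod 4913)
  r_3 = 5802 (mod 83521)
Final: r_3 = 5802, and one checks f(r_3) ≡ 0 mod 17^4.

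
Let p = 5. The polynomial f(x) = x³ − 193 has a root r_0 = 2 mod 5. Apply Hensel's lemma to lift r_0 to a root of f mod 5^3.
r_2 = 57 (mod 125)

Hensel: r_{i+1} = r_i − f(r_i)/f′(r_i) mod 5^{i+2}, where f′(x) = 3x². Iterate:
  r_0 = 2 (mod 5)
  r_1 = 7 (mod 25)
  r_2 = 57 (mod 125)
Final: r = 57 with f(r) ≡ 0 mod 5^3.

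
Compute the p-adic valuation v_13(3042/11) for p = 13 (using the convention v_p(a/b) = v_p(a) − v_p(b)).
v_13(3042/11) = 2

Factor powers of 13 from the numerator and denominator of the reduced fraction: 3042 = 13^2 · 18 and 11 = 13^0 · 11. Apply v_p(a/b) = v_p(a) − v_p(b): v_13(3042/11) = 2 − 0 = 2.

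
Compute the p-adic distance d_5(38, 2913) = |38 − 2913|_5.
d_5(38, 2913) = 1/125

Step 1 — x − y = 38 − 2913 = -2875. Step 2 — v_5(-2875) = 3 (factor: -2875 = −(5^3 · 23); the sign does not affect v_p). Step 3 — |x − y|_5 = 5^{-3} = 1/125.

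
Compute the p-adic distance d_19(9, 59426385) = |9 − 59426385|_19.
d_19(9, 59426385) = 1/2476099

Step 1 — x − y = 9 − 59426385 = -59426376. Step 2 — v_19(-59426376) = 5 (factor: -59426376 = −(19^5 · 24); the sign does not affect v_p). Step 3 — |x − y|_19 = 19^{-5} = 1/2476099.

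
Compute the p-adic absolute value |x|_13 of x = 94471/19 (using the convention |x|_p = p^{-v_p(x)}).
|94471/19|_13 = 1/2197

Step 1 — compute v_13(x) by factoring powers of 13 out of the numerator and denominator: v_13(94471/19) = 3. Step 2 — apply |x|_p = p^{-v_p(x)} = 13^{-3} = 1/2197.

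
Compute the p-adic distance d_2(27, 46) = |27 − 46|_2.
d_2(27, 46) = 1

Step 1 — x − y = 27 − 46 = -19. Step 2 — v_2(-19) = 0 (factor: -19 = −(2^0 · 19); the sign does not affect v_p). Step 3 — |x − y|_2 = 2^{0} = 1.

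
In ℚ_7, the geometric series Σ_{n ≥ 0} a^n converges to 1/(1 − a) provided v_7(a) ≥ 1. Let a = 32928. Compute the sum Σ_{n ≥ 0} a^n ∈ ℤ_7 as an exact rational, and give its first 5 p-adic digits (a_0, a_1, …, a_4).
Σ a^n = 1/(1 − a) = -1/32927;  first 5 digits = (1, 0, 0, 5, 6)

v_7(a) = 3 ≥ 1, so the series converges in ℤ_7 to 1/(1 − a) = 1/(1 − 32928) = -1/32927. Expand this rational in ℤ_7: compute digits iteratively via d_i = x_i mod 7, x_{i+1} = (x_i − d_i)/7. The first 5 digits are (1, 0, 0, 5, 6).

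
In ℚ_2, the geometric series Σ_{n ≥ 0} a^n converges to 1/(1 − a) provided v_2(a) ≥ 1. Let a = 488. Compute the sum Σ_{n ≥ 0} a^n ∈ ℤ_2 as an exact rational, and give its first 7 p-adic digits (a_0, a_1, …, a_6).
Σ a^n = 1/(1 − a) = -1/487;  first 7 digits = (1, 0, 0, 1, 0, 1, 0)

v_2(a) = 3 ≥ 1, so the series converges in ℤ_2 to 1/(1 − a) = 1/(1 − 488) = -1/487. Expand this rational in ℤ_2: compute digits iteratively via d_i = x_i mod 2, x_{i+1} = (x_i − d_i)/2. The first 7 digits are (1, 0, 0, 1, 0, 1, 0).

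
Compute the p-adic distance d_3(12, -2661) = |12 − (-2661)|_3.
d_3(12, -2661) = 1/243

Step 1 — x − y = 12 − (-2661) = 2673. Step 2 — v_3(2673) = 5 (factor: 2673 = (3^5 · 11); the sign does not affect v_p). Step 3 — |x − y|_3 = 3^{-5} = 1/243.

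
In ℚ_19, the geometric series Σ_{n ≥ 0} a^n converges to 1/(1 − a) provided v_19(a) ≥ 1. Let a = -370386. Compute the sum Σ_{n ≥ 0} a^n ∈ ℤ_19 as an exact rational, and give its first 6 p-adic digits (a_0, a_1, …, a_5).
Σ a^n = 1/(1 − a) = 1/370387;  first 6 digits = (1, 0, 0, 3, 16, 18)

v_19(a) = 3 ≥ 1, so the series converges in ℤ_19 to 1/(1 − a) = 1/(1 − (-370386)) = 1/370387. Expand this rational in ℤ_19: compute digits iteratively via d_i = x_i mod 19, x_{i+1} = (x_i − d_i)/19. The first 6 digits are (1, 0, 0, 3, 16, 18).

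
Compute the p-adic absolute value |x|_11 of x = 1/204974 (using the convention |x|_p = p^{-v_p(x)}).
|1/204974|_11 = 14641

Step 1 — compute v_11(x) by factoring powers of 11 out of the numerator and denominator: v_11(1/204974) = -4. Step 2 — apply |x|_p = p^{-v_p(x)} = 11^{4} = 14641.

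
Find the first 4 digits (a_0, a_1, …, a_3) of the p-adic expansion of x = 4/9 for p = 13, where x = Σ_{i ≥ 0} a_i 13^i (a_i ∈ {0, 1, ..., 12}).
(a_0, …, a_3) = (12, 2, 7, 11)

v_13(4/9) = 0 (numerator and denominator both coprime to 13), so x ∈ ℤ_13^×. Compute digits iteratively via a_i = x_i mod 13, x_{i+1} = (x_i − a_i)/13, with x_0 = x:
  x_0 = 4/9;  a_0 = 12;  x_1 = (x_0 − 12)/13 = -8/9
  x_1 = -8/9;  a_1 = 2;  x_2 = (x_1 − 2)/13 = -2/9
  x_2 = -2/9;  a_2 = 7;  x_3 = (x_2 − 7)/13 = -5/9
  x_3 = -5/9;  a_3 = 11;  x_4 = (x_3 − 11)/13 = -8/9
Digits: (12, 2, 7, 11).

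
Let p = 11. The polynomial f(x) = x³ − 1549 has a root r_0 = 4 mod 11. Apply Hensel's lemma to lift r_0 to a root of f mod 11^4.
r_3 = 12808 (mod 14641)

Hensel: r_{i+1} = r_i − f(r_i)/f′(r_i) mod 11^{i+2}, where f′(x) = 3x². Iterate:
  r_0 = 4 (mod 11)
  r_1 = 103 (mod 121)
  r_2 = 829 (mod 1331)
  r_3 = 12808 (mod 14641)
Final: r = 12808 with f(r) ≡ 0 mod 11^4.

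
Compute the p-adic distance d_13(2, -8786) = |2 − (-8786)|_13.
d_13(2, -8786) = 1/2197

Step 1 — x − y = 2 − (-8786) = 8788. Step 2 — v_13(8788) = 3 (factor: 8788 = (13^3 · 4); the sign does not affect v_p). Step 3 — |x − y|_13 = 13^{-3} = 1/2197.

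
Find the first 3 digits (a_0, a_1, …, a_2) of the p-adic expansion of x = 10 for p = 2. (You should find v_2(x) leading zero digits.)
(a_0, …, a_2) = (0, 1, 0)

v_2(10) = 1, so a_0 = ... = a_0 = 0. Factor out: x = 2^1 · u with u = 5 a unit in ℤ_2. Expand u iteratively via a_{v+i} = u_i mod 2, u_{i+1} = (u_i − a_{v+i})/2:
  u_0 = 5;  a_1 = 1;  u_1 = (u_0 − 1)/2 = 2
  u_1 = 2;  a_2 = 0;  u_2 = (u_1 − 0)/2 = 1
Digits: (0, 1, 0).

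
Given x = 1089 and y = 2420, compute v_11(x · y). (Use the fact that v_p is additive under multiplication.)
v_11(2635380) = 4

v_p(x) = 2 (factor: 1089 = 11^2 · 9); v_p(y) = 2 (factor: 2420 = 11^2 · 20). Additivity: v_p(xy) = v_p(x) + v_p(y) = 2 + 2 = 4. (Direct check: xy = 2635380 = 11^4 · (180).)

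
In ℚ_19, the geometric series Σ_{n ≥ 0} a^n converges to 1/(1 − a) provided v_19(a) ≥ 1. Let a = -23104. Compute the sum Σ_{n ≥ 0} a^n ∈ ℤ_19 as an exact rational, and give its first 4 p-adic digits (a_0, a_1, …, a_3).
Σ a^n = 1/(1 − a) = 1/23105;  first 4 digits = (1, 0, 12, 15)

v_19(a) = 2 ≥ 1, so the series converges in ℤ_19 to 1/(1 − a) = 1/(1 − (-23104)) = 1/23105. Expand this rational in ℤ_19: compute digits iteratively via d_i = x_i mod 19, x_{i+1} = (x_i − d_i)/19. The first 4 digits are (1, 0, 12, 15).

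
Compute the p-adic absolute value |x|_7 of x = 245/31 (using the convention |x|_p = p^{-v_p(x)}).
|245/31|_7 = 1/49

Step 1 — compute v_7(x) by factoring powers of 7 out of the numerator and denominator: v_7(245/31) = 2. Step 2 — apply |x|_p = p^{-v_p(x)} = 7^{-2} = 1/49.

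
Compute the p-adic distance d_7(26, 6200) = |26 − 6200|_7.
d_7(26, 6200) = 1/343

Step 1 — x − y = 26 − 6200 = -6174. Step 2 — v_7(-6174) = 3 (factor: -6174 = −(7^3 · 18); the sign does not affect v_p). Step 3 — |x − y|_7 = 7^{-3} = 1/343.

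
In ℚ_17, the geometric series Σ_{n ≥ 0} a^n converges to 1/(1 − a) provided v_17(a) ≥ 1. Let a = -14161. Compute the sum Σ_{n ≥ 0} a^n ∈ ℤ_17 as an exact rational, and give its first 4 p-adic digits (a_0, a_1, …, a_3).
Σ a^n = 1/(1 − a) = 1/14162;  first 4 digits = (1, 0, 2, 14)

v_17(a) = 2 ≥ 1, so the series converges in ℤ_17 to 1/(1 − a) = 1/(1 − (-14161)) = 1/14162. Expand this rational in ℤ_17: compute digits iteratively via d_i = x_i mod 17, x_{i+1} = (x_i − d_i)/17. The first 4 digits are (1, 0, 2, 14).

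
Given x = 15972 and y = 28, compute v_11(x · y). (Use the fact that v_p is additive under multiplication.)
v_11(447216) = 3

v_p(x) = 3 (factor: 15972 = 11^3 · 12); v_p(y) = 0 (factor: 28 = 11^0 · 28). Additivity: v_p(xy) = v_p(x) + v_p(y) = 3 + 0 = 3. (Direct check: xy = 447216 = 11^3 · (336).)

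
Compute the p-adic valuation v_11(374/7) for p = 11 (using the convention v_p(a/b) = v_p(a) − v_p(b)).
v_11(374/7) = 1

Factor powers of 11 from the numerator and denominator of the reduced fraction: 374 = 11^1 · 34 and 7 = 11^0 · 7. Apply v_p(a/b) = v_p(a) − v_p(b): v_11(374/7) = 1 − 0 = 1.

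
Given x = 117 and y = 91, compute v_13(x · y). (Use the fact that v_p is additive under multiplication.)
v_13(10647) = 2

v_p(x) = 1 (factor: 117 = 13^1 · 9); v_p(y) = 1 (factor: 91 = 13^1 · 7). Additivity: v_p(xy) = v_p(x) + v_p(y) = 1 + 1 = 2. (Direct check: xy = 10647 = 13^2 · (63).)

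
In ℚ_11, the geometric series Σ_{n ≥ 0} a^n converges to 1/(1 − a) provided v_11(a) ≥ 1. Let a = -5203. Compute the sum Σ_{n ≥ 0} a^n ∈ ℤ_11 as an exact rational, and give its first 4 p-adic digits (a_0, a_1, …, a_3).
Σ a^n = 1/(1 − a) = 1/5204;  first 4 digits = (1, 0, 1, 7)

v_11(a) = 2 ≥ 1, so the series converges in ℤ_11 to 1/(1 − a) = 1/(1 − (-5203)) = 1/5204. Expand this rational in ℤ_11: compute digits iteratively via d_i = x_i mod 11, x_{i+1} = (x_i − d_i)/11. The first 4 digits are (1, 0, 1, 7).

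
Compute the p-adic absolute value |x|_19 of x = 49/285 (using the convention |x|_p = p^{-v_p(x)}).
|49/285|_19 = 19

Step 1 — compute v_19(x) by factoring powers of 19 out of the numerator and denominator: v_19(49/285) = -1. Step 2 — apply |x|_p = p^{-v_p(x)} = 19^{1} = 19.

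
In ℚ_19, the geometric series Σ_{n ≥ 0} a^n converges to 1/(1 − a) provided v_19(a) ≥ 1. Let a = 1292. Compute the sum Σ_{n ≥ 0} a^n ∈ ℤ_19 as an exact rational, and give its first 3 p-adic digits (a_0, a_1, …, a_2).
Σ a^n = 1/(1 − a) = -1/1291;  first 3 digits = (1, 11, 10)

v_19(a) = 1 ≥ 1, so the series converges in ℤ_19 to 1/(1 − a) = 1/(1 − 1292) = -1/1291. Expand this rational in ℤ_19: compute digits iteratively via d_i = x_i mod 19, x_{i+1} = (x_i − d_i)/19. The first 3 digits are (1, 11, 10).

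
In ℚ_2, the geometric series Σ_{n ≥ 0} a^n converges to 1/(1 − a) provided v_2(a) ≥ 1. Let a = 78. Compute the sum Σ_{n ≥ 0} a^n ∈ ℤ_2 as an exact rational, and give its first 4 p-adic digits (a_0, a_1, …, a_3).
Σ a^n = 1/(1 − a) = -1/77;  first 4 digits = (1, 1, 0, 1)

v_2(a) = 1 ≥ 1, so the series converges in ℤ_2 to 1/(1 − a) = 1/(1 − 78) = -1/77. Expand this rational in ℤ_2: compute digits iteratively via d_i = x_i mod 2, x_{i+1} = (x_i − d_i)/2. The first 4 digits are (1, 1, 0, 1).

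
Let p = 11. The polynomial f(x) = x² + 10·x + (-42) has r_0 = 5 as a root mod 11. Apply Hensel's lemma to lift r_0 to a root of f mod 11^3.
r_2 = 1171 (mod 1331)

Hensel: r_{i+1} = r_i − f(r_i)·(f′(r_i))^{-1} mod 11^{i+2}, f′(x) = 2x + 10. Iterate:
  r_0 = 5 (mod 11)
  r_1 = 82 (mod 121)
  r_2 = 1171 (mod 1331)
Final: r = 1171 satisfies f(r) ≡ 0 mod 11^3.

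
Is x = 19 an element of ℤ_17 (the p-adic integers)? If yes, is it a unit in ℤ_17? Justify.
x ∈ ℤ_17^× (unit); v_17(x) = 0

ℤ_17 = {x ∈ ℚ_17 : v_17(x) ≥ 0} and ℤ_17^× = {x ∈ ℤ_17 : v_17(x) = 0}. Here v_17(19) = v_17(num) − v_17(den) = 0; compare against these criteria.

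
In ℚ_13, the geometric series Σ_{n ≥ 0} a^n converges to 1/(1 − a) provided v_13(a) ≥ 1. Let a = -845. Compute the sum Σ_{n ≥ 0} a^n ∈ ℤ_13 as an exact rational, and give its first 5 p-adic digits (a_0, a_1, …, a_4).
Σ a^n = 1/(1 − a) = 1/846;  first 5 digits = (1, 0, 8, 12, 11)

v_13(a) = 2 ≥ 1, so the series converges in ℤ_13 to 1/(1 − a) = 1/(1 − (-845)) = 1/846. Expand this rational in ℤ_13: compute digits iteratively via d_i = x_i mod 13, x_{i+1} = (x_i − d_i)/13. The first 5 digits are (1, 0, 8, 12, 11).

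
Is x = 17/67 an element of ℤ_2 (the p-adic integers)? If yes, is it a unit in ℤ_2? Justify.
x ∈ ℤ_2^× (unit); v_2(x) = 0

ℤ_2 = {x ∈ ℚ_2 : v_2(x) ≥ 0} and ℤ_2^× = {x ∈ ℤ_2 : v_2(x) = 0}. Here v_2(17/67) = v_2(num) − v_2(den) = 0; compare against these criteria.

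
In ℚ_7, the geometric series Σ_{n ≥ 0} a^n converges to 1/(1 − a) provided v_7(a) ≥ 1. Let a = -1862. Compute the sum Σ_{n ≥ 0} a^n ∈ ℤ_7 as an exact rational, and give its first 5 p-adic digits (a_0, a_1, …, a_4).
Σ a^n = 1/(1 − a) = 1/1863;  first 5 digits = (1, 0, 4, 1, 1)

v_7(a) = 2 ≥ 1, so the series converges in ℤ_7 to 1/(1 − a) = 1/(1 − (-1862)) = 1/1863. Expand this rational in ℤ_7: compute digits iteratively via d_i = x_i mod 7, x_{i+1} = (x_i − d_i)/7. The first 5 digits are (1, 0, 4, 1, 1).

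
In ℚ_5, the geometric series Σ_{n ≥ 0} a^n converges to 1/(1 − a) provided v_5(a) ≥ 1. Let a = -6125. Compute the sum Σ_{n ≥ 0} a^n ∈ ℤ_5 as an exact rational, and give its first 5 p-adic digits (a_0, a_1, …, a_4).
Σ a^n = 1/(1 − a) = 1/6126;  first 5 digits = (1, 0, 0, 1, 0)

v_5(a) = 3 ≥ 1, so the series converges in ℤ_5 to 1/(1 − a) = 1/(1 − (-6125)) = 1/6126. Expand this rational in ℤ_5: compute digits iteratively via d_i = x_i mod 5, x_{i+1} = (x_i − d_i)/5. The first 5 digits are (1, 0, 0, 1, 0).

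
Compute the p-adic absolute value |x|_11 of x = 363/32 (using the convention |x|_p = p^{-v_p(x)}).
|363/32|_11 = 1/121

Step 1 — compute v_11(x) by factoring powers of 11 out of the numerator and denominator: v_11(363/32) = 2. Step 2 — apply |x|_p = p^{-v_p(x)} = 11^{-2} = 1/121.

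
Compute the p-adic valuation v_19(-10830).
v_19(-10830) = 2

v_19(n) is the largest exponent k such that 19^k divides n. Factor out: -10830 = -19^2 · 30. (Sign doesn't affect v_p.) So v_19(-10830) = 2.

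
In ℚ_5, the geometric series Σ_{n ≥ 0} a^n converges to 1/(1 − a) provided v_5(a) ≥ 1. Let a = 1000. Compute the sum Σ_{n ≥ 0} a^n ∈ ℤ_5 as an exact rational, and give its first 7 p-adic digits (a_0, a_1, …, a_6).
Σ a^n = 1/(1 − a) = -1/999;  first 7 digits = (1, 0, 0, 3, 1, 0, 4)

v_5(a) = 3 ≥ 1, so the series converges in ℤ_5 to 1/(1 − a) = 1/(1 − 1000) = -1/999. Expand this rational in ℤ_5: compute digits iteratively via d_i = x_i mod 5, x_{i+1} = (x_i − d_i)/5. The first 7 digits are (1, 0, 0, 3, 1, 0, 4).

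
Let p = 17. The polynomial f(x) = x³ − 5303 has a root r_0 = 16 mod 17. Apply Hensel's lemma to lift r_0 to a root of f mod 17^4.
r_3 = 47140 (mod 83521)

Hensel: r_{i+1} = r_i − f(r_i)/f′(r_i) mod 17^{i+2}, where f′(x) = 3x². Iterate:
  r_0 = 16 (mod 17)
  r_1 = 33 (mod 289)
  r_2 = 2923 (mod 4913)
  r_3 = 47140 (mod 83521)
Final: r = 47140 with f(r) ≡ 0 mod 17^4.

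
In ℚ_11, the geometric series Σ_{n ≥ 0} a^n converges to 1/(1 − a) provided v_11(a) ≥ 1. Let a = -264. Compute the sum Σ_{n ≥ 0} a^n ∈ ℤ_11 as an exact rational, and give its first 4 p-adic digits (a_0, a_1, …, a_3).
Σ a^n = 1/(1 − a) = 1/265;  first 4 digits = (1, 9, 1, 0)

v_11(a) = 1 ≥ 1, so the series converges in ℤ_11 to 1/(1 − a) = 1/(1 − (-264)) = 1/265. Expand this rational in ℤ_11: compute digits iteratively via d_i = x_i mod 11, x_{i+1} = (x_i − d_i)/11. The first 4 digits are (1, 9, 1, 0).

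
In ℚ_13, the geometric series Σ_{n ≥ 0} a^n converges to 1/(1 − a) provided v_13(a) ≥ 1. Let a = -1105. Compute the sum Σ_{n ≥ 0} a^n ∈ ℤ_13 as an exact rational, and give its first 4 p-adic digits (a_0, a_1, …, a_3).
Σ a^n = 1/(1 − a) = 1/1106;  first 4 digits = (1, 6, 3, 4)

v_13(a) = 1 ≥ 1, so the series converges in ℤ_13 to 1/(1 − a) = 1/(1 − (-1105)) = 1/1106. Expand this rational in ℤ_13: compute digits iteratively via d_i = x_i mod 13, x_{i+1} = (x_i − d_i)/13. The first 4 digits are (1, 6, 3, 4).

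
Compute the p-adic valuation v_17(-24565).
v_17(-24565) = 3

v_17(n) is the largest exponent k such that 17^k divides n. Factor out: -24565 = -17^3 · 5. (Sign doesn't affect v_p.) So v_17(-24565) = 3.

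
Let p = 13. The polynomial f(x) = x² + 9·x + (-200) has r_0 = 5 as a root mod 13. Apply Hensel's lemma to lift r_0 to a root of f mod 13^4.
r_3 = 8364 (mod 28561)

Hensel: r_{i+1} = r_i − f(r_i)·(f′(r_i))^{-1} mod 13^{i+2}, f′(x) = 2x + 9. Iterate:
  r_0 = 5 (mod 13)
  r_1 = 83 (mod 169)
  r_2 = 1773 (mod 2197)
  r_3 = 8364 (mod 28561)
Final: r = 8364 satisfies f(r) ≡ 0 mod 13^4.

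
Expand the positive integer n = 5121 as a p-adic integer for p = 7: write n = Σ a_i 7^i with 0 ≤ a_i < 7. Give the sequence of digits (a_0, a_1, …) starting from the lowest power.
(a_0, a_1, …) = (4, 3, 6, 0, 2)

Repeated division by 7 gives the digits low-to-high: 5121 = 4 + 3·7^1 + 6·7^2 + 2·7^4. Digit sequence: (4, 3, 6, 0, 2).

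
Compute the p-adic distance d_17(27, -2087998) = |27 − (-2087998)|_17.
d_17(27, -2087998) = 1/83521

Step 1 — x − y = 27 − (-2087998) = 2088025. Step 2 — v_17(2088025) = 4 (factor: 2088025 = (17^4 · 25); the sign does not affect v_p). Step 3 — |x − y|_17 = 17^{-4} = 1/83521.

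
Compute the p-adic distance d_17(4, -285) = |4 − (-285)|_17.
d_17(4, -285) = 1/289

Step 1 — x − y = 4 − (-285) = 289. Step 2 — v_17(289) = 2 (factor: 289 = (17^2 · 1); the sign does not affect v_p). Step 3 — |x − y|_17 = 17^{-2} = 1/289.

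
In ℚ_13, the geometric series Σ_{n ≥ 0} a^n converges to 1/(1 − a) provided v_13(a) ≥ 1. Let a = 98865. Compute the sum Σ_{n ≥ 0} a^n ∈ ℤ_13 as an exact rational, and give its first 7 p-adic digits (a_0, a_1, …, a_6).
Σ a^n = 1/(1 − a) = -1/98864;  first 7 digits = (1, 0, 0, 6, 3, 0, 10)

v_13(a) = 3 ≥ 1, so the series converges in ℤ_13 to 1/(1 − a) = 1/(1 − 98865) = -1/98864. Expand this rational in ℤ_13: compute digits iteratively via d_i = x_i mod 13, x_{i+1} = (x_i − d_i)/13. The first 7 digits are (1, 0, 0, 6, 3, 0, 10).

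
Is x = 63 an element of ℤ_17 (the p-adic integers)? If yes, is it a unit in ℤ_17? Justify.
x ∈ ℤ_17^× (unit); v_17(x) = 0

ℤ_17 = {x ∈ ℚ_17 : v_17(x) ≥ 0} and ℤ_17^× = {x ∈ ℤ_17 : v_17(x) = 0}. Here v_17(63) = v_17(num) − v_17(den) = 0; compare against these criteria.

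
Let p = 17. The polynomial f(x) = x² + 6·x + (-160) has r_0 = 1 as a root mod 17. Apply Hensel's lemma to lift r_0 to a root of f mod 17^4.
r_3 = 83505 (mod 83521)

Hensel: r_{i+1} = r_i − f(r_i)·(f′(r_i))^{-1} mod 17^{i+2}, f′(x) = 2x + 6. Iterate:
  r_0 = 1 (mod 17)
  r_1 = 273 (mod 289)
  r_2 = 4897 (mod 4913)
  r_3 = 83505 (mod 83521)
Final: r = 83505 satisfies f(r) ≡ 0 mod 17^4.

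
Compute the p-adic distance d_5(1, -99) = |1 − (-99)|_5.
d_5(1, -99) = 1/25

Step 1 — x − y = 1 − (-99) = 100. Step 2 — v_5(100) = 2 (factor: 100 = (5^2 · 4); the sign does not affect v_p). Step 3 — |x − y|_5 = 5^{-2} = 1/25.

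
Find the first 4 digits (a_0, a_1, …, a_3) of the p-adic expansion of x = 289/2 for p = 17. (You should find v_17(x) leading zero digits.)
(a_0, …, a_3) = (0, 0, 9, 8)

v_17(289/2) = 2, so a_0 = ... = a_1 = 0. Factor out: x = 17^2 · u with u = 1/2 a unit in ℤ_17. Expand u iteratively via a_{v+i} = u_i mod 17, u_{i+1} = (u_i − a_{v+i})/17:
  u_0 = 1/2;  a_2 = 9;  u_1 = (u_0 − 9)/17 = -1/2
  u_1 = -1/2;  a_3 = 8;  u_2 = (u_1 − 8)/17 = -1/2
Digits: (0, 0, 9, 8).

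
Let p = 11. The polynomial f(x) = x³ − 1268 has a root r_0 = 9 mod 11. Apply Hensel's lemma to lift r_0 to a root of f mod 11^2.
r_1 = 64 (mod 121)

Hensel: r_{i+1} = r_i − f(r_i)/f′(r_i) mod 11^{i+2}, where f′(x) = 3x². Iterate:
  r_0 = 9 (mod 11)
  r_1 = 64 (mod 121)
Final: r = 64 with f(r) ≡ 0 mod 11^2.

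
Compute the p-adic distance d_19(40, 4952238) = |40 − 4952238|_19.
d_19(40, 4952238) = 1/2476099

Step 1 — x − y = 40 − 4952238 = -4952198. Step 2 — v_19(-4952198) = 5 (factor: -4952198 = −(19^5 · 2); the sign does not affect v_p). Step 3 — |x − y|_19 = 19^{-5} = 1/2476099.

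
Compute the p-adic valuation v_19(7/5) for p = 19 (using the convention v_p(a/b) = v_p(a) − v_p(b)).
v_19(7/5) = 0

Factor powers of 19 from the numerator and denominator of the reduced fraction: 7 = 19^0 · 7 and 5 = 19^0 · 5. Apply v_p(a/b) = v_p(a) − v_p(b): v_19(7/5) = 0 − 0 = 0.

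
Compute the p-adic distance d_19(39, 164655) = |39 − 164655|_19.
d_19(39, 164655) = 1/6859

Step 1 — x − y = 39 − 164655 = -164616. Step 2 — v_19(-164616) = 3 (factor: -164616 = −(19^3 · 24); the sign does not affect v_p). Step 3 — |x − y|_19 = 19^{-3} = 1/6859.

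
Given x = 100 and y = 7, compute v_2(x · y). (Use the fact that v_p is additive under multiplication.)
v_2(700) = 2

v_p(x) = 2 (factor: 100 = 2^2 · 25); v_p(y) = 0 (factor: 7 = 2^0 · 7). Additivity: v_p(xy) = v_p(x) + v_p(y) = 2 + 0 = 2. (Direct check: xy = 700 = 2^2 · (175).)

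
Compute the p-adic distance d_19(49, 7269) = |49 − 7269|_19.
d_19(49, 7269) = 1/361

Step 1 — x − y = 49 − 7269 = -7220. Step 2 — v_19(-7220) = 2 (factor: -7220 = −(19^2 · 20); the sign does not affect v_p). Step 3 — |x − y|_19 = 19^{-2} = 1/361.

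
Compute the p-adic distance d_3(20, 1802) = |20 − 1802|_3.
d_3(20, 1802) = 1/81

Step 1 — x − y = 20 − 1802 = -1782. Step 2 — v_3(-1782) = 4 (factor: -1782 = −(3^4 · 22); the sign does not affect v_p). Step 3 — |x − y|_3 = 3^{-4} = 1/81.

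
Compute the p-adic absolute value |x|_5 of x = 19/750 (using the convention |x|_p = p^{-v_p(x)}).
|19/750|_5 = 125

Step 1 — compute v_5(x) by factoring powers of 5 out of the numerator and denominator: v_5(19/750) = -3. Step 2 — apply |x|_p = p^{-v_p(x)} = 5^{3} = 125.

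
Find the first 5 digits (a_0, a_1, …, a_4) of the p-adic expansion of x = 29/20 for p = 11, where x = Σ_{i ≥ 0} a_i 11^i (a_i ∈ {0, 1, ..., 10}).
(a_0, …, a_4) = (2, 6, 0, 6, 0)

v_11(29/20) = 0 (numerator and denominator both coprime to 11), so x ∈ ℤ_11^×. Compute digits iteratively via a_i = x_i mod 11, x_{i+1} = (x_i − a_i)/11, with x_0 = x:
  x_0 = 29/20;  a_0 = 2;  x_1 = (x_0 − 2)/11 = -1/20
  x_1 = -1/20;  a_1 = 6;  x_2 = (x_1 − 6)/11 = -11/20
  x_2 = -11/20;  a_2 = 0;  x_3 = (x_2 − 0)/11 = -1/20
  x_3 = -1/20;  a_3 = 6;  x_4 = (x_3 − 6)/11 = -11/20
  x_4 = -11/20;  a_4 = 0;  x_5 = (x_4 − 0)/11 = -1/20
Digits: (2, 6, 0, 6, 0).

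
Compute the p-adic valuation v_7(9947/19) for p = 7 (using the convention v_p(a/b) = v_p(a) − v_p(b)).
v_7(9947/19) = 3

Factor powers of 7 from the numerator and denominator of the reduced fraction: 9947 = 7^3 · 29 and 19 = 7^0 · 19. Apply v_p(a/b) = v_p(a) − v_p(b): v_7(9947/19) = 3 − 0 = 3.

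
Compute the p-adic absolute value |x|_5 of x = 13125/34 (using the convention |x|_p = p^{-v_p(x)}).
|13125/34|_5 = 1/625

Step 1 — compute v_5(x) by factoring powers of 5 out of the numerator and denominator: v_5(13125/34) = 4. Step 2 — apply |x|_p = p^{-v_p(x)} = 5^{-4} = 1/625.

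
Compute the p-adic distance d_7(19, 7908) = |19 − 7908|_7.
d_7(19, 7908) = 1/343

Step 1 — x − y = 19 − 7908 = -7889. Step 2 — v_7(-7889) = 3 (factor: -7889 = −(7^3 · 23); the sign does not affect v_p). Step 3 — |x − y|_7 = 7^{-3} = 1/343.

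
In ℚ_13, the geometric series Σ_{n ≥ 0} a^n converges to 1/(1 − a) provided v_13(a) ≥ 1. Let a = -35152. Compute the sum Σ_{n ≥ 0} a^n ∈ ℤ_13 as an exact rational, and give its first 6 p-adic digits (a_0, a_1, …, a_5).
Σ a^n = 1/(1 − a) = 1/35153;  first 6 digits = (1, 0, 0, 10, 11, 12)

v_13(a) = 3 ≥ 1, so the series converges in ℤ_13 to 1/(1 − a) = 1/(1 − (-35152)) = 1/35153. Expand this rational in ℤ_13: compute digits iteratively via d_i = x_i mod 13, x_{i+1} = (x_i − d_i)/13. The first 6 digits are (1, 0, 0, 10, 11, 12).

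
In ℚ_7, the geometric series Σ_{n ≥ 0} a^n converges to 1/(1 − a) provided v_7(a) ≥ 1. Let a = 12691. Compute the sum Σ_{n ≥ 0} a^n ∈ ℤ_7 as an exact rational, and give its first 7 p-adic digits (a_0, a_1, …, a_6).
Σ a^n = 1/(1 − a) = -1/12690;  first 7 digits = (1, 0, 0, 2, 5, 0, 4)

v_7(a) = 3 ≥ 1, so the series converges in ℤ_7 to 1/(1 − a) = 1/(1 − 12691) = -1/12690. Expand this rational in ℤ_7: compute digits iteratively via d_i = x_i mod 7, x_{i+1} = (x_i − d_i)/7. The first 7 digits are (1, 0, 0, 2, 5, 0, 4).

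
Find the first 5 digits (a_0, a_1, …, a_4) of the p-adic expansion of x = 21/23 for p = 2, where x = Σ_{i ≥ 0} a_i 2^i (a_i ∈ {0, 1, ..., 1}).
(a_0, …, a_4) = (1, 1, 0, 0, 1)

v_2(21/23) = 0 (numerator and denominator both coprime to 2), so x ∈ ℤ_2^×. Compute digits iteratively via a_i = x_i mod 2, x_{i+1} = (x_i − a_i)/2, with x_0 = x:
  x_0 = 21/23;  a_0 = 1;  x_1 = (x_0 − 1)/2 = -1/23
  x_1 = -1/23;  a_1 = 1;  x_2 = (x_1 − 1)/2 = -12/23
  x_2 = -12/23;  a_2 = 0;  x_3 = (x_2 − 0)/2 = -6/23
  x_3 = -6/23;  a_3 = 0;  x_4 = (x_3 − 0)/2 = -3/23
  x_4 = -3/23;  a_4 = 1;  x_5 = (x_4 − 1)/2 = -13/23
Digits: (1, 1, 0, 0, 1).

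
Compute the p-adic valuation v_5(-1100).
v_5(-1100) = 2

v_5(n) is the largest exponent k such that 5^k divides n. Factor out: -1100 = -5^2 · 44. (Sign doesn't affect v_p.) So v_5(-1100) = 2.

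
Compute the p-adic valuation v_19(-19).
v_19(-19) = 1

v_19(n) is the largest exponent k such that 19^k divides n. Factor out: -19 = -19^1 · 1. (Sign doesn't affect v_p.) So v_19(-19) = 1.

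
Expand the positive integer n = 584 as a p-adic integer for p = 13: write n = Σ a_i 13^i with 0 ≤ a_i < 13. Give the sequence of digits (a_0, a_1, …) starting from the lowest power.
(a_0, a_1, …) = (12, 5, 3)

Repeated division by 13 gives the digits low-to-high: 584 = 12 + 5·13^1 + 3·13^2. Digit sequence: (12, 5, 3).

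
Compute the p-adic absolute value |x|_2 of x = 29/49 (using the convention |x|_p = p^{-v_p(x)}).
|29/49|_2 = 1

Step 1 — compute v_2(x) by factoring powers of 2 out of the numerator and denominator: v_2(29/49) = 0. Step 2 — apply |x|_p = p^{-v_p(x)} = 2^{0} = 1.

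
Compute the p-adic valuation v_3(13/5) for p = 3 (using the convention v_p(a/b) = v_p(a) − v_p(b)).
v_3(13/5) = 0

Factor powers of 3 from the numerator and denominator of the reduced fraction: 13 = 3^0 · 13 and 5 = 3^0 · 5. Apply v_p(a/b) = v_p(a) − v_p(b): v_3(13/5) = 0 − 0 = 0.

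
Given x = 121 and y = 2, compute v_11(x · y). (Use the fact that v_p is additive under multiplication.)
v_11(242) = 2

v_p(x) = 2 (factor: 121 = 11^2 · 1); v_p(y) = 0 (factor: 2 = 11^0 · 2). Additivity: v_p(xy) = v_p(x) + v_p(y) = 2 + 0 = 2. (Direct check: xy = 242 = 11^2 · (2).)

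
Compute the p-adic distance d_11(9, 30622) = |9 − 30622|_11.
d_11(9, 30622) = 1/1331

Step 1 — x − y = 9 − 30622 = -30613. Step 2 — v_11(-30613) = 3 (factor: -30613 = −(11^3 · 23); the sign does not affect v_p). Step 3 — |x − y|_11 = 11^{-3} = 1/1331.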